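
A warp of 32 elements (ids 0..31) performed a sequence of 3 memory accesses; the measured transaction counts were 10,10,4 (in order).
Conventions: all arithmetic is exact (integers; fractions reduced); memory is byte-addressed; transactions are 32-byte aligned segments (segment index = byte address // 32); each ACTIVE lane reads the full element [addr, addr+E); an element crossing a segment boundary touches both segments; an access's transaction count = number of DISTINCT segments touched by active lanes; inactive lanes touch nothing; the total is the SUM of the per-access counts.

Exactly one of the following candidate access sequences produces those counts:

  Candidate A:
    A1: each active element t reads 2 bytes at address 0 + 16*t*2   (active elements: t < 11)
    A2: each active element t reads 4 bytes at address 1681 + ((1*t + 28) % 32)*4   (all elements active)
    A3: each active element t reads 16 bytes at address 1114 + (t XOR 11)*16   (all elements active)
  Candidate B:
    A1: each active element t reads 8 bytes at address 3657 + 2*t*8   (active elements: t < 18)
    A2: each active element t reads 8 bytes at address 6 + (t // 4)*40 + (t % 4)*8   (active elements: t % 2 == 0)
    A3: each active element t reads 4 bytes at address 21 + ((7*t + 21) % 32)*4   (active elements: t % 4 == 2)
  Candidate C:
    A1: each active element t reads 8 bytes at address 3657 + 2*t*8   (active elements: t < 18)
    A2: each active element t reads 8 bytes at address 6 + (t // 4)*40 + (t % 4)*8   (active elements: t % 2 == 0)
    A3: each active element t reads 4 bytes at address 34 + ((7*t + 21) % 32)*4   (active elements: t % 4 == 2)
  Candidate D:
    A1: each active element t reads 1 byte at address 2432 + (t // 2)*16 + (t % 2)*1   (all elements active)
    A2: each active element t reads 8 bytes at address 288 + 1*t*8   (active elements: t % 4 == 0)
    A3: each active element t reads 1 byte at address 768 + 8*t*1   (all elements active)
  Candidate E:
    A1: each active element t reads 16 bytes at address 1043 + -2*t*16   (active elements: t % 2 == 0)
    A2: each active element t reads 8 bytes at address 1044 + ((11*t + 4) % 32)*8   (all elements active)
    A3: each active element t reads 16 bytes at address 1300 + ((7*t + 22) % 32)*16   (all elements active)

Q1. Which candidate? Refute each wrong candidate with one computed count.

A: A1 gives 11 transactions, not 10
C: A3 gives 5 transactions, not 4
D: A1 gives 8 transactions, not 10
E: A1 gives 32 transactions, not 10
B: all counts match (10,10,4)

Answer: B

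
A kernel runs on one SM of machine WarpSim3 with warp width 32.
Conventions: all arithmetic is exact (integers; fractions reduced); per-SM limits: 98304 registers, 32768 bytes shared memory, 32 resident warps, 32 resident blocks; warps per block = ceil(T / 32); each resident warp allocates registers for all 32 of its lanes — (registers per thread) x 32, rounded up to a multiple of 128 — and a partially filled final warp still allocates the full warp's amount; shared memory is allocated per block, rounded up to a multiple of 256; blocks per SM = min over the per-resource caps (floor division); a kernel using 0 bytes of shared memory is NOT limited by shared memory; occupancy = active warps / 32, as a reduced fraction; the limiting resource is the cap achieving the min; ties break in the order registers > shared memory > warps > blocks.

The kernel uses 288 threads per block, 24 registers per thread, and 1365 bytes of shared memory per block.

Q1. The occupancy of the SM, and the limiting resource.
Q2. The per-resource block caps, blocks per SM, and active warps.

Answer: occupancy 27/32, limited by warps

registers: 14 blocks
shared memory: 21 blocks
warps: 3 blocks
blocks: 32 blocks

Answer: 3 blocks, 27 active warps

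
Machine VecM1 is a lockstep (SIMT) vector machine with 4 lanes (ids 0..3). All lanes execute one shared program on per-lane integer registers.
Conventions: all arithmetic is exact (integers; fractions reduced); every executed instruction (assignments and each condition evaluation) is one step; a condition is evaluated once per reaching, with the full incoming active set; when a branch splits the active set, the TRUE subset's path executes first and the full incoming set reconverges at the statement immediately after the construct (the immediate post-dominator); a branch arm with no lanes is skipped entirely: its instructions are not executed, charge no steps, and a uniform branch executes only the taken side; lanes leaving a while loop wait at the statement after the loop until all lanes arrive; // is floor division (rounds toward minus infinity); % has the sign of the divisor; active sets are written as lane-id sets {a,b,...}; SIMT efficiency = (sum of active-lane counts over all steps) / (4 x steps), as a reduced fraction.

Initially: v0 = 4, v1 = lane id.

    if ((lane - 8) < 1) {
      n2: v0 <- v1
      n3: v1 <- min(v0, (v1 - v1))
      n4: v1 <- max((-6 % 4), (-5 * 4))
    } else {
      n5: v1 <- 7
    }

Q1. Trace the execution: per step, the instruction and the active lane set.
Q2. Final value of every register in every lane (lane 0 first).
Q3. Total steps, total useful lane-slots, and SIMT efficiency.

step 0: eval ((lane - 8) < 1)        {0,1,2,3}
step 1: v0 <- v1                     {0,1,2,3}
step 2: v1 <- min(v0, (v1 - v1))     {0,1,2,3}
step 3: v1 <- max((-6 % 4), (-5 * 4)) {0,1,2,3}

Answer: 4 steps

v0: 0,1,2,3
v1: 2,2,2,2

steps = 4; useful = 16; efficiency = 16/16 = 1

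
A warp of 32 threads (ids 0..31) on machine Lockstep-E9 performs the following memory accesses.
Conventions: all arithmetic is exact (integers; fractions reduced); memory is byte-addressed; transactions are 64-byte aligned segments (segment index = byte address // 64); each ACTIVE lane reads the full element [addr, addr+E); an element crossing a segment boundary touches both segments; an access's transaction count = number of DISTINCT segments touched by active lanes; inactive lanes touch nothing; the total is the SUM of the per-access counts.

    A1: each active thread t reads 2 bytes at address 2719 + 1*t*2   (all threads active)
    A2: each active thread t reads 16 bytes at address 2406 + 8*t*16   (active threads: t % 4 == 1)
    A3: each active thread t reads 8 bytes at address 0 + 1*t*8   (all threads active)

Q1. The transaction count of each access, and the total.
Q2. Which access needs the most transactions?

A1: 2 transactions
A2: 8 transactions
A3: 4 transactions

Answer: 2,8,4; total 14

Answer: A2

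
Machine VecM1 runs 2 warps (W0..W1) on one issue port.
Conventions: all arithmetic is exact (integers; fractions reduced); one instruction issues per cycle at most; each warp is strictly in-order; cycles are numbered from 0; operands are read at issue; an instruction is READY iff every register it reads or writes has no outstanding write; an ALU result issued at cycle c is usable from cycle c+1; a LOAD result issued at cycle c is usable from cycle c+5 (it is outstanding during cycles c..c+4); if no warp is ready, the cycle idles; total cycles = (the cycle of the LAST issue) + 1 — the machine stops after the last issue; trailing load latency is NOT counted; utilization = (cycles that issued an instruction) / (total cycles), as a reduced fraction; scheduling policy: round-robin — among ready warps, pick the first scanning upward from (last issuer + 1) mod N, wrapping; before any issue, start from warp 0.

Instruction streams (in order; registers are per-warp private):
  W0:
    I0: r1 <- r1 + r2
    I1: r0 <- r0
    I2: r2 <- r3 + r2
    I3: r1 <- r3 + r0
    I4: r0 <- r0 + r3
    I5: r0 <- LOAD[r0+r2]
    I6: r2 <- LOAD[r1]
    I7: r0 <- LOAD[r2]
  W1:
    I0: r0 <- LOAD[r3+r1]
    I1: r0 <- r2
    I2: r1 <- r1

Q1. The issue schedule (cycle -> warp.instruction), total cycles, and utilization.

cycle 0: W0.I0
cycle 1: W1.I0
cycle 2: W0.I1
cycle 3: W0.I2
cycle 4: W0.I3
cycle 5: W0.I4
cycle 6: W1.I1
cycle 7: W0.I5
cycle 8: W1.I2
cycle 9: W0.I6
cycle 10: idle
cycle 11: idle
cycle 12: idle
cycle 13: idle
cycle 14: W0.I7

Answer: 15 cycles, utilization 11/15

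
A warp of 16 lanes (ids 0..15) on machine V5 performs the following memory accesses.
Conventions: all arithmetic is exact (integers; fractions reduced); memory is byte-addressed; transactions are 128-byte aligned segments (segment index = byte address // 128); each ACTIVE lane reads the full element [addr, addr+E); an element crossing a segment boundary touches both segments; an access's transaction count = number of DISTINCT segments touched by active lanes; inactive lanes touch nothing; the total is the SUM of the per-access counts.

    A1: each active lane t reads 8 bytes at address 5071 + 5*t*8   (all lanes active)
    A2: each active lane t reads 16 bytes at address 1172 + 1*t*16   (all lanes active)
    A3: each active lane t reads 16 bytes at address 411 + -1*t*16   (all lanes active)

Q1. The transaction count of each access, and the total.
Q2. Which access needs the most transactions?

A1: 6 transactions
A2: 3 transactions
A3: 3 transactions

Answer: 6,3,3; total 12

Answer: A1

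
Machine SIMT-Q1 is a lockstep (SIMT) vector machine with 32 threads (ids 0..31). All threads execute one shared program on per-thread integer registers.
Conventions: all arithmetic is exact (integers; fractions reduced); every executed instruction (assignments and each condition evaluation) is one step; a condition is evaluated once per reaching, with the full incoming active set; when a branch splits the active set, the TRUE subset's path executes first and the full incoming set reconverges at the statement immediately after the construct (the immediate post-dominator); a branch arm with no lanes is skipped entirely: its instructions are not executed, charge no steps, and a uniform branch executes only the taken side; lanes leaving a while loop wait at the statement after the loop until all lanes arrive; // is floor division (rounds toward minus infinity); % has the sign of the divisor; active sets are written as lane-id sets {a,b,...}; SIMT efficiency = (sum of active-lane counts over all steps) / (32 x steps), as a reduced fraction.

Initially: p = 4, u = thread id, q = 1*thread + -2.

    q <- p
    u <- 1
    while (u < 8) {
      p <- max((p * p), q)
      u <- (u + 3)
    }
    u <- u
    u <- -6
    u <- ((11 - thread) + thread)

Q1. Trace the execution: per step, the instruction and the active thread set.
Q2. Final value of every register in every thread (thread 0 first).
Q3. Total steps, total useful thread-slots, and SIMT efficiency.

step 0: q <- p                       {0,1,2,3,4,5,6,7,8,9,10,11,12,13,14,15,16,17,18,19,20,21,22,23,24,25,26,27,28,29,30,31}
step 1: u <- 1                       {0,1,2,3,4,5,6,7,8,9,10,11,12,13,14,15,16,17,18,19,20,21,22,23,24,25,26,27,28,29,30,31}
step 2: eval (u < 8)                 {0,1,2,3,4,5,6,7,8,9,10,11,12,13,14,15,16,17,18,19,20,21,22,23,24,25,26,27,28,29,30,31}
step 3: p <- max((p * p), q)         {0,1,2,3,4,5,6,7,8,9,10,11,12,13,14,15,16,17,18,19,20,21,22,23,24,25,26,27,28,29,30,31}
step 4: u <- (u + 3)                 {0,1,2,3,4,5,6,7,8,9,10,11,12,13,14,15,16,17,18,19,20,21,22,23,24,25,26,27,28,29,30,31}
step 5: eval (u < 8)                 {0,1,2,3,4,5,6,7,8,9,10,11,12,13,14,15,16,17,18,19,20,21,22,23,24,25,26,27,28,29,30,31}
step 6: p <- max((p * p), q)         {0,1,2,3,4,5,6,7,8,9,10,11,12,13,14,15,16,17,18,19,20,21,22,23,24,25,26,27,28,29,30,31}
step 7: u <- (u + 3)                 {0,1,2,3,4,5,6,7,8,9,10,11,12,13,14,15,16,17,18,19,20,21,22,23,24,25,26,27,28,29,30,31}
step 8: eval (u < 8)                 {0,1,2,3,4,5,6,7,8,9,10,11,12,13,14,15,16,17,18,19,20,21,22,23,24,25,26,27,28,29,30,31}
step 9: p <- max((p * p), q)         {0,1,2,3,4,5,6,7,8,9,10,11,12,13,14,15,16,17,18,19,20,21,22,23,24,25,26,27,28,29,30,31}
step 10: u <- (u + 3)                 {0,1,2,3,4,5,6,7,8,9,10,11,12,13,14,15,16,17,18,19,20,21,22,23,24,25,26,27,28,29,30,31}
step 11: eval (u < 8)                 {0,1,2,3,4,5,6,7,8,9,10,11,12,13,14,15,16,17,18,19,20,21,22,23,24,25,26,27,28,29,30,31}
step 12: u <- u                       {0,1,2,3,4,5,6,7,8,9,10,11,12,13,14,15,16,17,18,19,20,21,22,23,24,25,26,27,28,29,30,31}
step 13: u <- -6                      {0,1,2,3,4,5,6,7,8,9,10,11,12,13,14,15,16,17,18,19,20,21,22,23,24,25,26,27,28,29,30,31}
step 14: u <- ((11 - thread) + thread) {0,1,2,3,4,5,6,7,8,9,10,11,12,13,14,15,16,17,18,19,20,21,22,23,24,25,26,27,28,29,30,31}

Answer: 15 steps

p: 65536,65536,65536,65536,65536,65536,65536,65536,65536,65536,65536,65536,65536,65536,65536,65536,65536,65536,65536,65536,65536,65536,65536,65536,65536,65536,65536,65536,65536,65536,65536,65536
u: 11,11,11,11,11,11,11,11,11,11,11,11,11,11,11,11,11,11,11,11,11,11,11,11,11,11,11,11,11,11,11,11
q: 4,4,4,4,4,4,4,4,4,4,4,4,4,4,4,4,4,4,4,4,4,4,4,4,4,4,4,4,4,4,4,4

steps = 15; useful = 480; efficiency = 480/480 = 1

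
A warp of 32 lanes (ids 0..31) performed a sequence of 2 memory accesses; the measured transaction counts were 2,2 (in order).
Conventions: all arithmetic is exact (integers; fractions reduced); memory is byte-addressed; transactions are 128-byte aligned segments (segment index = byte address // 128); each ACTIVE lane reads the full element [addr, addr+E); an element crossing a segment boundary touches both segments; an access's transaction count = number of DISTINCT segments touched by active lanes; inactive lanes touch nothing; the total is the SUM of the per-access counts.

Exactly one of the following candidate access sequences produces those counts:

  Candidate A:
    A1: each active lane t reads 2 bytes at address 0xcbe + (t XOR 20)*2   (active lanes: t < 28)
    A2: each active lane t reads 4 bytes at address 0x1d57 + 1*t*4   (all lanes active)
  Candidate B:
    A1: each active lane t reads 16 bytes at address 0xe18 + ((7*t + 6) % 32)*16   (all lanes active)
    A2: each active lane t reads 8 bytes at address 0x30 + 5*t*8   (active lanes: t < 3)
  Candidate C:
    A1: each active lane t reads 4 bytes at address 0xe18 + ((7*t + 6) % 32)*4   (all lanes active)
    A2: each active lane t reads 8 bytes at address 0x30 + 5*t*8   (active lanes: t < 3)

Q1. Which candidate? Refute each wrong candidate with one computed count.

A: A1 gives 1 transaction, not 2
B: A1 gives 5 transactions, not 2
C: all counts match (2,2)

Answer: C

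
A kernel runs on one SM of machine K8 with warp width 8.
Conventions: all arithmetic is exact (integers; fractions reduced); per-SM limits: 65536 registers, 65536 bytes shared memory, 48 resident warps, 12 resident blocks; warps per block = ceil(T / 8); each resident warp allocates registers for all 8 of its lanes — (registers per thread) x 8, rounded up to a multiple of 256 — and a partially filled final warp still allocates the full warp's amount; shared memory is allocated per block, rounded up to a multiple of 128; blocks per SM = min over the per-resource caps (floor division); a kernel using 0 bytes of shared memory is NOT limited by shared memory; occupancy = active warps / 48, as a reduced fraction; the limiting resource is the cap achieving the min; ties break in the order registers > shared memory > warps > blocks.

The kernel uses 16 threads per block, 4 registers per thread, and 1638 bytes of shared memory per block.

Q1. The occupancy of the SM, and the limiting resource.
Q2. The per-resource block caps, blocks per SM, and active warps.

Answer: occupancy 1/2, limited by blocks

registers: 128 blocks
shared memory: 39 blocks
warps: 24 blocks
blocks: 12 blocks

Answer: 12 blocks, 24 active warps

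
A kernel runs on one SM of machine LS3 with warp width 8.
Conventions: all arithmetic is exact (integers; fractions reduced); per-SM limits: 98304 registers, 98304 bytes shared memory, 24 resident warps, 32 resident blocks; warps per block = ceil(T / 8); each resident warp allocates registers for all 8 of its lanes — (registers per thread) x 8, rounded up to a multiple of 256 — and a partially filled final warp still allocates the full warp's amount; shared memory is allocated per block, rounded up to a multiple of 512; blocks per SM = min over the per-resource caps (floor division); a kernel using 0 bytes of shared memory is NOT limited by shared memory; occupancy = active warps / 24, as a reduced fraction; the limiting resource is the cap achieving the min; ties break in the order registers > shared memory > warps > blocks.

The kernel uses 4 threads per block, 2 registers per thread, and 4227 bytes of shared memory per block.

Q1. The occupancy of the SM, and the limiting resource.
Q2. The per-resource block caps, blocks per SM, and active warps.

Answer: occupancy 7/8, limited by shared memory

registers: 384 blocks
shared memory: 21 blocks
warps: 24 blocks
blocks: 32 blocks

Answer: 21 blocks, 21 active warps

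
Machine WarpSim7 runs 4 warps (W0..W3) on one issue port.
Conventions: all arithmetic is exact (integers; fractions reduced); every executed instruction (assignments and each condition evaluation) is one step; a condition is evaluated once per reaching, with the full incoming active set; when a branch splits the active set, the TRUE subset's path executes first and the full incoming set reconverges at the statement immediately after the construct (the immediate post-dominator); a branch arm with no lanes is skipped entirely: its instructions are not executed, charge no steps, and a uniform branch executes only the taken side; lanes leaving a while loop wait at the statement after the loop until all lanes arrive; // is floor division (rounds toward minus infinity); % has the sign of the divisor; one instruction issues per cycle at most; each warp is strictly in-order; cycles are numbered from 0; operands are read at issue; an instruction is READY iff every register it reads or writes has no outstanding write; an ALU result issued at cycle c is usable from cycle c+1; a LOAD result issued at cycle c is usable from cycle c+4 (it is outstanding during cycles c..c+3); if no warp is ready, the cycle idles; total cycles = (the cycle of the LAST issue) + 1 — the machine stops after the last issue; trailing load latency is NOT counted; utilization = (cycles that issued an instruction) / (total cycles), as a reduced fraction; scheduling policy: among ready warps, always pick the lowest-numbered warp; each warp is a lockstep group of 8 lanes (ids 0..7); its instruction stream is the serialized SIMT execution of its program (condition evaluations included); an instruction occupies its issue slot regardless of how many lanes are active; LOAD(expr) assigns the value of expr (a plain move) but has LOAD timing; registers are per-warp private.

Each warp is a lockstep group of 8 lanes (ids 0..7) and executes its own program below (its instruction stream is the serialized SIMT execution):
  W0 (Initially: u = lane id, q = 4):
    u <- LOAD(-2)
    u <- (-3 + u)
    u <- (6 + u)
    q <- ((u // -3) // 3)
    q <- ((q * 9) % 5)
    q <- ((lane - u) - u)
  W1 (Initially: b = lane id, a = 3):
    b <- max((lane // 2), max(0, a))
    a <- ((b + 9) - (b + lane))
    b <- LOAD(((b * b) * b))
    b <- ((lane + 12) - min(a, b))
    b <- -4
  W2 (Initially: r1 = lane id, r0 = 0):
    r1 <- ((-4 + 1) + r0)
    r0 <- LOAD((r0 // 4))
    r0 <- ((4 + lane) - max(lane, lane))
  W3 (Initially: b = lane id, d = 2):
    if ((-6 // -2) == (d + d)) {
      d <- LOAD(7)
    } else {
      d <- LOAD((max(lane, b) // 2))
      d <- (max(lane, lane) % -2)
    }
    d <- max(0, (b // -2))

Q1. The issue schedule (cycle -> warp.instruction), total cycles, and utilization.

cycle 0: W0.I0
cycle 1: W1.I0
cycle 2: W1.I1
cycle 3: W1.I2
cycle 4: W0.I1
cycle 5: W0.I2
cycle 6: W0.I3
cycle 7: W0.I4
cycle 8: W0.I5
cycle 9: W1.I3
cycle 10: W1.I4
cycle 11: W2.I0
cycle 12: W2.I1
cycle 13: W3.I0
cycle 14: W3.I1
cycle 15: idle
cycle 16: W2.I2
cycle 17: idle
cycle 18: W3.I2
cycle 19: W3.I3

Answer: 20 cycles, utilization 9/10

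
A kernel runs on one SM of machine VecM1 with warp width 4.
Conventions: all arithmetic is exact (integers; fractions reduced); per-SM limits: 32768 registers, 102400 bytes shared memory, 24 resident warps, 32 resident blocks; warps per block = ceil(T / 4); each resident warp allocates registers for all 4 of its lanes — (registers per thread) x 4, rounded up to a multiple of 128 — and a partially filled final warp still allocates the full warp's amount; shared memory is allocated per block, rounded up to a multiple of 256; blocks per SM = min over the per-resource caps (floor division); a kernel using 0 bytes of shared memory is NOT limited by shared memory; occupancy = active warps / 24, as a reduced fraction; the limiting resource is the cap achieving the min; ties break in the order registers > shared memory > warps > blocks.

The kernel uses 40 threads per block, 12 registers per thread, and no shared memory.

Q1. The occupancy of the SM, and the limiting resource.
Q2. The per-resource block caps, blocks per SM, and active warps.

Answer: occupancy 5/6, limited by warps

registers: 25 blocks
shared memory: no limit (kernel uses none)
warps: 2 blocks
blocks: 32 blocks

Answer: 2 blocks, 20 active warps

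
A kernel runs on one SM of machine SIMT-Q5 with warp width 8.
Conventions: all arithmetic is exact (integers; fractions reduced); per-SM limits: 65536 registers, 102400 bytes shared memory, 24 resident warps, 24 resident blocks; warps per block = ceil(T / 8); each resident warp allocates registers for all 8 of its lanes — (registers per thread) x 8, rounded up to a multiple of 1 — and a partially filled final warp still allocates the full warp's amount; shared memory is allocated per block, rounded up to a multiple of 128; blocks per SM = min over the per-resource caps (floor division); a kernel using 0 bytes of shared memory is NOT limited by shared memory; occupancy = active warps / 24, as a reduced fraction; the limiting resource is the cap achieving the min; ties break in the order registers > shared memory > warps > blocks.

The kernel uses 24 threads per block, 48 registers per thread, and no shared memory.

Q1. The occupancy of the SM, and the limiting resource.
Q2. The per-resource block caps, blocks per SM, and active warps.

Answer: occupancy 1, limited by warps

registers: 56 blocks
shared memory: no limit (kernel uses none)
warps: 8 blocks
blocks: 24 blocks

Answer: 8 blocks, 24 active warps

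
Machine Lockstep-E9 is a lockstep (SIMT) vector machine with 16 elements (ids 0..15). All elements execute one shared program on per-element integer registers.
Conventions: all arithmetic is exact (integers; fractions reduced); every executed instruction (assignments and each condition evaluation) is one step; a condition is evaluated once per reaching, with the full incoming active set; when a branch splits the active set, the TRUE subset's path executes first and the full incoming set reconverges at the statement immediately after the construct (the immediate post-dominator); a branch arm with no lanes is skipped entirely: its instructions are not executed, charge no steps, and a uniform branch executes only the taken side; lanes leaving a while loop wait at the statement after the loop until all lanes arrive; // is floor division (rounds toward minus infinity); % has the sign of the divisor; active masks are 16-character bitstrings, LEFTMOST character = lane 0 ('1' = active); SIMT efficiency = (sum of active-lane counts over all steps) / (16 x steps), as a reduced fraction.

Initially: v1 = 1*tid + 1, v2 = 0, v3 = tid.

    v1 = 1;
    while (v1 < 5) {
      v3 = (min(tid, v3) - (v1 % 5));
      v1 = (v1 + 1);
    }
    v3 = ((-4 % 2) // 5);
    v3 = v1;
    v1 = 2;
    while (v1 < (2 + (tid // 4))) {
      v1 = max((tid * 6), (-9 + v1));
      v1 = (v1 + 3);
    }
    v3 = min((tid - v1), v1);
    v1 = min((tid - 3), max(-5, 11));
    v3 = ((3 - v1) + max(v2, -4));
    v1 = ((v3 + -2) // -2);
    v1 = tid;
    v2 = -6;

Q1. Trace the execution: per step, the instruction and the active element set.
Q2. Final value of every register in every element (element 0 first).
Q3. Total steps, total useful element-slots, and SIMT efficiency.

step 0: v1 <- 1                      1111111111111111
step 1: eval (v1 < 5)                1111111111111111
step 2: v3 <- (min(tid, v3) - (v1 % 5)) 1111111111111111
step 3: v1 <- (v1 + 1)               1111111111111111
step 4: eval (v1 < 5)                1111111111111111
step 5: v3 <- (min(tid, v3) - (v1 % 5)) 1111111111111111
step 6: v1 <- (v1 + 1)               1111111111111111
step 7: eval (v1 < 5)                1111111111111111
step 8: v3 <- (min(tid, v3) - (v1 % 5)) 1111111111111111
step 9: v1 <- (v1 + 1)               1111111111111111
step 10: eval (v1 < 5)                1111111111111111
step 11: v3 <- (min(tid, v3) - (v1 % 5)) 1111111111111111
step 12: v1 <- (v1 + 1)               1111111111111111
step 13: eval (v1 < 5)                1111111111111111
step 14: v3 <- ((-4 % 2) // 5)        1111111111111111
step 15: v3 <- v1                     1111111111111111
step 16: v1 <- 2                      1111111111111111
step 17: eval (v1 < (2 + (tid // 4))) 1111111111111111
step 18: v1 <- max((tid * 6), (-9 + v1)) 0000111111111111
step 19: v1 <- (v1 + 3)               0000111111111111
step 20: eval (v1 < (2 + (tid // 4))) 0000111111111111
step 21: v3 <- min((tid - v1), v1)    1111111111111111
step 22: v1 <- min((tid - 3), max(-5, 11)) 1111111111111111
step 23: v3 <- ((3 - v1) + max(v2, -4)) 1111111111111111
step 24: v1 <- ((v3 + -2) // -2)      1111111111111111
step 25: v1 <- tid                    1111111111111111
step 26: v2 <- -6                     1111111111111111

Answer: 27 steps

v1: 0,1,2,3,4,5,6,7,8,9,10,11,12,13,14,15
v2: -6,-6,-6,-6,-6,-6,-6,-6,-6,-6,-6,-6,-6,-6,-6,-6
v3: 6,5,4,3,2,1,0,-1,-2,-3,-4,-5,-6,-7,-8,-8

steps = 27; useful = 420; efficiency = 420/432 = 35/36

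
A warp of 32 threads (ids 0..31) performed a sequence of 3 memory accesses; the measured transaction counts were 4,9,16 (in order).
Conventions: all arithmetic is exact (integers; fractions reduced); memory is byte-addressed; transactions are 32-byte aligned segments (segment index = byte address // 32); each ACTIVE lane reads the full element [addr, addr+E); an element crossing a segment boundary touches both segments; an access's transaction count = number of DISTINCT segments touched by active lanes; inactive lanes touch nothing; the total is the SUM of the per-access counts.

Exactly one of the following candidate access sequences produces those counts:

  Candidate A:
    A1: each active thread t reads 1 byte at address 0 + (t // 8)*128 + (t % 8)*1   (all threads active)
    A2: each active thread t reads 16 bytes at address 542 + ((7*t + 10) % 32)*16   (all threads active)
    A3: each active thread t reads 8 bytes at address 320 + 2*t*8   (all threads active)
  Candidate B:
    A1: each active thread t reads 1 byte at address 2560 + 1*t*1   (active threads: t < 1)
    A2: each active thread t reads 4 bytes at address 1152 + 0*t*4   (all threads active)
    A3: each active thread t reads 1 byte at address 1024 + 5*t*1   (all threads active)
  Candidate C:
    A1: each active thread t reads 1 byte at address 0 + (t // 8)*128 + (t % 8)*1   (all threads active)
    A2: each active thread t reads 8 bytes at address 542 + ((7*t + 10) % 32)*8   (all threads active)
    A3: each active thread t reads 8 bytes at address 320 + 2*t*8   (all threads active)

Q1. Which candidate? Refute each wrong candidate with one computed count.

A: A2 gives 17 transactions, not 9
B: A1 gives 1 transaction, not 4
C: all counts match (4,9,16)

Answer: C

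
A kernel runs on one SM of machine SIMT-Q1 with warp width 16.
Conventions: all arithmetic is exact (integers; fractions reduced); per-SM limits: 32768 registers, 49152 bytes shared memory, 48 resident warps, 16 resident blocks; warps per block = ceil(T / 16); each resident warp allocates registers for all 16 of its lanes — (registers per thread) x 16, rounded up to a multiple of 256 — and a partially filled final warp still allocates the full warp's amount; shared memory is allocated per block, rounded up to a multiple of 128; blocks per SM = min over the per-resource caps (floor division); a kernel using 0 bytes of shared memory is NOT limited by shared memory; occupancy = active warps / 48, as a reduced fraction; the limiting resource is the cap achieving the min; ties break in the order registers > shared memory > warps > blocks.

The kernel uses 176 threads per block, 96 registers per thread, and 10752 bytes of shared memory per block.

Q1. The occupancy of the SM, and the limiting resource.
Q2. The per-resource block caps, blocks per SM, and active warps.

Answer: occupancy 11/48, limited by registers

registers: 1 block
shared memory: 4 blocks
warps: 4 blocks
blocks: 16 blocks

Answer: 1 block, 11 active warps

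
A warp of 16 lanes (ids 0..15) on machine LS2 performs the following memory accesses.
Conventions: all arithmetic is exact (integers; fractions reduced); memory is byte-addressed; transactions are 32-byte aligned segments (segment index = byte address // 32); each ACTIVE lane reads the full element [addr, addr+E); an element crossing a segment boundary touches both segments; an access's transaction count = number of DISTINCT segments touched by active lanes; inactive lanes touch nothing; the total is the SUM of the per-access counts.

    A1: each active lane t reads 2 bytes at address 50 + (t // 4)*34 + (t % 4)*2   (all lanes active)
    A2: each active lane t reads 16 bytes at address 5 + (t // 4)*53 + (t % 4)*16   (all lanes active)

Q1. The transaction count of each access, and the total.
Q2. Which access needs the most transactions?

A1: 4 transactions
A2: 8 transactions

Answer: 4,8; total 12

Answer: A2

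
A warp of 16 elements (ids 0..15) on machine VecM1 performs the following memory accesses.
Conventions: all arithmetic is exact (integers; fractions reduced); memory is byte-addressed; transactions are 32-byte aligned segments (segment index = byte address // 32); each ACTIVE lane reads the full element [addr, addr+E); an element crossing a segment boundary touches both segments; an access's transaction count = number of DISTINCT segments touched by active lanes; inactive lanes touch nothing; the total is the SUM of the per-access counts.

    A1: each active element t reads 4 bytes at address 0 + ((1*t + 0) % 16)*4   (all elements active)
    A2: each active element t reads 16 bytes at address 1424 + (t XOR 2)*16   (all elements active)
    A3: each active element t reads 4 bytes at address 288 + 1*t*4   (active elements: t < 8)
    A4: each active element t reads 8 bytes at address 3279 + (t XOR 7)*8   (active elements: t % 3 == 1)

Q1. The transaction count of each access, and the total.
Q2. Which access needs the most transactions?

A1: 2 transactions
A2: 9 transactions
A3: 1 transaction
A4: 4 transactions

Answer: 2,9,1,4; total 16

Answer: A2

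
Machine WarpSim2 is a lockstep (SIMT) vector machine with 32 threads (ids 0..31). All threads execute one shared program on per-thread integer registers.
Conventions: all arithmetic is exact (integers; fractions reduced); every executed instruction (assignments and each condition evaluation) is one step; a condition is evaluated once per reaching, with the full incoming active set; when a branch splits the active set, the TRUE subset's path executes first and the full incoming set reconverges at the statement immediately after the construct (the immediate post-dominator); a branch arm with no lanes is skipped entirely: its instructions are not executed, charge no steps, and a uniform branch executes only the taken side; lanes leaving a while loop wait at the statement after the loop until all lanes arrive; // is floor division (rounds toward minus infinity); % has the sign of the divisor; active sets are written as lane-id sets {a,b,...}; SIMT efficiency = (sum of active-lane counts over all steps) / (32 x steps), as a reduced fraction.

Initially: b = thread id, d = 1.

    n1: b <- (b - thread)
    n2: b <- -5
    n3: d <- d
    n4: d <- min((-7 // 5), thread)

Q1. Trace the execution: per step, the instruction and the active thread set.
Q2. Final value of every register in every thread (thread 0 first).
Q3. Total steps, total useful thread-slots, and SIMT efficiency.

step 0: b <- (b - thread)            {0,1,2,3,4,5,6,7,8,9,10,11,12,13,14,15,16,17,18,19,20,21,22,23,24,25,26,27,28,29,30,31}
step 1: b <- -5                      {0,1,2,3,4,5,6,7,8,9,10,11,12,13,14,15,16,17,18,19,20,21,22,23,24,25,26,27,28,29,30,31}
step 2: d <- d                       {0,1,2,3,4,5,6,7,8,9,10,11,12,13,14,15,16,17,18,19,20,21,22,23,24,25,26,27,28,29,30,31}
step 3: d <- min((-7 // 5), thread)  {0,1,2,3,4,5,6,7,8,9,10,11,12,13,14,15,16,17,18,19,20,21,22,23,24,25,26,27,28,29,30,31}

Answer: 4 steps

b: -5,-5,-5,-5,-5,-5,-5,-5,-5,-5,-5,-5,-5,-5,-5,-5,-5,-5,-5,-5,-5,-5,-5,-5,-5,-5,-5,-5,-5,-5,-5,-5
d: -2,-2,-2,-2,-2,-2,-2,-2,-2,-2,-2,-2,-2,-2,-2,-2,-2,-2,-2,-2,-2,-2,-2,-2,-2,-2,-2,-2,-2,-2,-2,-2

steps = 4; useful = 128; efficiency = 128/128 = 1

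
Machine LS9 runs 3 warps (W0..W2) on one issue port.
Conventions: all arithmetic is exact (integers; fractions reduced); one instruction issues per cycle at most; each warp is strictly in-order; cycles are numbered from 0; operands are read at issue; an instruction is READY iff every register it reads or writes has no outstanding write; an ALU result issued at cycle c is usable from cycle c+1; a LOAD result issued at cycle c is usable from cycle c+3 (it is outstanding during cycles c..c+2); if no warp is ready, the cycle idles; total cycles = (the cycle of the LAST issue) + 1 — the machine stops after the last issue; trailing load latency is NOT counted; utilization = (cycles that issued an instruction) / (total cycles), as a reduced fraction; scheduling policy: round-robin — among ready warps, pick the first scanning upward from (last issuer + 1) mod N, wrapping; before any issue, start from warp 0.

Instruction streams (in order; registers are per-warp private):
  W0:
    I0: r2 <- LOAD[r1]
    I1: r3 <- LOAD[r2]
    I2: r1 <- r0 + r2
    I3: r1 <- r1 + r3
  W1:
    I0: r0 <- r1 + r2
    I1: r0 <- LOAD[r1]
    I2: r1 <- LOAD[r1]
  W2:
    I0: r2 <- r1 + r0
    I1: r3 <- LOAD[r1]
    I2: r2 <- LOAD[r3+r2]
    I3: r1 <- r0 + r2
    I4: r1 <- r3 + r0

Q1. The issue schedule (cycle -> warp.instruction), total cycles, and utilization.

cycle 0: W0.I0
cycle 1: W1.I0
cycle 2: W2.I0
cycle 3: W0.I1
cycle 4: W1.I1
cycle 5: W2.I1
cycle 6: W0.I2
cycle 7: W1.I2
cycle 8: W2.I2
cycle 9: W0.I3
cycle 10: idle
cycle 11: W2.I3
cycle 12: W2.I4

Answer: 13 cycles, utilization 12/13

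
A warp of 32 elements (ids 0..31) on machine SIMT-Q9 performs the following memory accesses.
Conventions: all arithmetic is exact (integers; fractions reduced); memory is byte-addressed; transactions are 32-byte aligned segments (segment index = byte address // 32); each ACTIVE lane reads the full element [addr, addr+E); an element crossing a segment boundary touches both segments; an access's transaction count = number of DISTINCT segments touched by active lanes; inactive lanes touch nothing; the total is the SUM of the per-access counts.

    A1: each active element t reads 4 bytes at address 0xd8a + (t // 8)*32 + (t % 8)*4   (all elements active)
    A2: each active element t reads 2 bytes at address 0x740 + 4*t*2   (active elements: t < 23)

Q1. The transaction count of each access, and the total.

A1: 5 transactions
A2: 6 transactions

Answer: 5,6; total 11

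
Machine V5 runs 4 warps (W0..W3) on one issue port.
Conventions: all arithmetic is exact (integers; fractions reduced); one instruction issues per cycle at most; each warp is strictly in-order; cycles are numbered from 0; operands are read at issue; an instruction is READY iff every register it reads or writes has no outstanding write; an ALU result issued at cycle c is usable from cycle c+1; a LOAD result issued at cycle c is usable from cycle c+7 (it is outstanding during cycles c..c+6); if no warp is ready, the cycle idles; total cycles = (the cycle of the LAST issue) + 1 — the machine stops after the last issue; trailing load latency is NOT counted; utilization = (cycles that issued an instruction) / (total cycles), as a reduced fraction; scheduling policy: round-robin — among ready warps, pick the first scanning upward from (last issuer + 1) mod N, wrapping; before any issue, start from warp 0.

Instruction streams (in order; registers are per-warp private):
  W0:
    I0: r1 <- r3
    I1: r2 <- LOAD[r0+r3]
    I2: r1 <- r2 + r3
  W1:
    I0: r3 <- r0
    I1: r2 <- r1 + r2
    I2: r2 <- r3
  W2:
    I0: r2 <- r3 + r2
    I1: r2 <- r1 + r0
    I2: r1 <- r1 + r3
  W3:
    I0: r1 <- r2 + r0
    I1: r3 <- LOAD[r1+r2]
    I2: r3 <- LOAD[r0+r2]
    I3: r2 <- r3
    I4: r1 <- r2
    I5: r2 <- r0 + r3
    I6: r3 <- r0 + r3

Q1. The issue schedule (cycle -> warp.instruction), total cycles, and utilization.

cycle 0: W0.I0
cycle 1: W1.I0
cycle 2: W2.I0
cycle 3: W3.I0
cycle 4: W0.I1
cycle 5: W1.I1
cycle 6: W2.I1
cycle 7: W3.I1
cycle 8: W1.I2
cycle 9: W2.I2
cycle 10: idle
cycle 11: W0.I2
cycle 12: idle
cycle 13: idle
cycle 14: W3.I2
cycle 15: idle
cycle 16: idle
cycle 17: idle
cycle 18: idle
cycle 19: idle
cycle 20: idle
cycle 21: W3.I3
cycle 22: W3.I4
cycle 23: W3.I5
cycle 24: W3.I6

Answer: 25 cycles, utilization 16/25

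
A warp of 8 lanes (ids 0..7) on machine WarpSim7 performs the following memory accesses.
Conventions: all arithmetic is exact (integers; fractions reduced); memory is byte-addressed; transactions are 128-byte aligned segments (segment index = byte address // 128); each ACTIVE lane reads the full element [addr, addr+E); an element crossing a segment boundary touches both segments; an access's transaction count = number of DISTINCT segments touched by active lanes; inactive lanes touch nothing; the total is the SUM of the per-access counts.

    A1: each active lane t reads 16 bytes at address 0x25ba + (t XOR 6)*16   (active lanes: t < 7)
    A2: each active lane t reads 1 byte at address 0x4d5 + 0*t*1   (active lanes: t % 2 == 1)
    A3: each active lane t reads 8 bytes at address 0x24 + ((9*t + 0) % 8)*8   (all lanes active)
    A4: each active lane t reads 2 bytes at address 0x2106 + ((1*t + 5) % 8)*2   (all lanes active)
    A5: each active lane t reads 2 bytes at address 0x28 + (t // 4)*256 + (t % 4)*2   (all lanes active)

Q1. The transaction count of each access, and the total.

A1: 2 transactions
A2: 1 transaction
A3: 1 transaction
A4: 1 transaction
A5: 2 transactions

Answer: 2,1,1,1,2; total 7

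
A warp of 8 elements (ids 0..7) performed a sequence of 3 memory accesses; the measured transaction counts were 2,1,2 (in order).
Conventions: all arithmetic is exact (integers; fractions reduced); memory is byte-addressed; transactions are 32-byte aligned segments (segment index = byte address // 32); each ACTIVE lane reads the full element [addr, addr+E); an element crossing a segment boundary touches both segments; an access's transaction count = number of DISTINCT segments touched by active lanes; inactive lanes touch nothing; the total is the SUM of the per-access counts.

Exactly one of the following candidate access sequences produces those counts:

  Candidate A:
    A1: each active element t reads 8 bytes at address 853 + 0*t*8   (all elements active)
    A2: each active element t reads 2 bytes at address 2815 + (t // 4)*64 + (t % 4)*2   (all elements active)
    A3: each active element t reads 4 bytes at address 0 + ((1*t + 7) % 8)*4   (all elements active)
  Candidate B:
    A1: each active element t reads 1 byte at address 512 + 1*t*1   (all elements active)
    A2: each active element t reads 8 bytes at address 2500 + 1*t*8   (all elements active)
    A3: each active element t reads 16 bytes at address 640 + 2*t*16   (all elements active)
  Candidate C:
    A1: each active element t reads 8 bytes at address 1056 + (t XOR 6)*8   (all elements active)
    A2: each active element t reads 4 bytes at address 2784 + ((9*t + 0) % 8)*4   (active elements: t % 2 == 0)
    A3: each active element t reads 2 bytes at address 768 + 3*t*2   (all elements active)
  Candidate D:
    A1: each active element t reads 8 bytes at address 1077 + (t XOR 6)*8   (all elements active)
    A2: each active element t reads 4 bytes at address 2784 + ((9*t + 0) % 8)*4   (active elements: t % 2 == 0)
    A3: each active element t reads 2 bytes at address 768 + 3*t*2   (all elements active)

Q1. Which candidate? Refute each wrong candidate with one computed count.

A: A1 gives 1 transaction, not 2
B: A1 gives 1 transaction, not 2
D: A1 gives 3 transactions, not 2
C: all counts match (2,1,2)

Answer: C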